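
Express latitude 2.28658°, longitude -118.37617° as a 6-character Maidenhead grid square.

Offset from 180°W / 90°S: lon 61.6238°, lat 92.2866°.
Field: lon ⌊61.6238/20⌋ = 3 → D; lat ⌊92.2866/10⌋ = 9 → J.
Square: lon ⌊1.6238/2⌋ = 0; lat ⌊2.2866/1⌋ = 2.
Subsquare: lon ⌊1.6238/0.0833333⌋ = 19 → t; lat ⌊0.2866/0.0416667⌋ = 6 → g.

DJ02tg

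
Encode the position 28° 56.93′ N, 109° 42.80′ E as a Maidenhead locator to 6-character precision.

Add 180° to longitude and 90° to latitude: 289.7133, 118.9488.
Field: lon ⌊289.7133/20⌋ = 14 → O; lat ⌊118.9488/10⌋ = 11 → L.
Square: lon ⌊9.7133/2⌋ = 4; lat ⌊8.9488/1⌋ = 8.
Subsquare: lon ⌊1.7133/0.0833333⌋ = 20 → u; lat ⌊0.9488/0.0416667⌋ = 22 → w.

OL48uw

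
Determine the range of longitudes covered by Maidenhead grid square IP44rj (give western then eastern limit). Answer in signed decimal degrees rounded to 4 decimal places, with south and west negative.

Field I=8, P=15: +8·20° lon, +15·10° lat → SW at lon -20°, lat 60°.
Square 4, 4: +4·2° lon, +4·1° lat → SW at lon -12°, lat 64°.
Subsquare r=17, j=9: +17·0.0833333° lon, +9·0.0416667° lat → SW at lon -10.5833°, lat 64.375°.
Cell spans 0.0833333° lon × 0.0416667° lat.
west -10.5833, east -10.5000.

-10.5833, -10.5000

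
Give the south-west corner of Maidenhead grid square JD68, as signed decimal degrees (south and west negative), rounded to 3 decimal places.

-52.000, 12.000

Field J=9, D=3: +9·20° lon, +3·10° lat → SW at lon 0°, lat -60°.
Square 6, 8: +6·2° lon, +8·1° lat → SW at lon 12°, lat -52°.
latitude -52.000, longitude 12.000.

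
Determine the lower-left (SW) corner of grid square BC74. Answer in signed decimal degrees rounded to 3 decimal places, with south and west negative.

-66.000, -146.000

Field B=1, C=2: +1·20° lon, +2·10° lat → SW at lon -160°, lat -70°.
Square 7, 4: +7·2° lon, +4·1° lat → SW at lon -146°, lat -66°.
latitude -66.000, longitude -146.000.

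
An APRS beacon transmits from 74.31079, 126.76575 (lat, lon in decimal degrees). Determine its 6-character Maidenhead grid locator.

PQ34jh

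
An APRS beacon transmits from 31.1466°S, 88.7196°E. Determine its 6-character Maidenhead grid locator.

NF48iu

Add 180° to longitude and 90° to latitude: 268.7196, 58.8534.
Field: lon ⌊268.7196/20⌋ = 13 → N; lat ⌊58.8534/10⌋ = 5 → F.
Square: lon ⌊8.7196/2⌋ = 4; lat ⌊8.8534/1⌋ = 8.
Subsquare: lon ⌊0.7196/0.0833333⌋ = 8 → i; lat ⌊0.8534/0.0416667⌋ = 20 → u.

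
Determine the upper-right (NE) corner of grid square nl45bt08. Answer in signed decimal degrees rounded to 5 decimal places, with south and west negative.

25.82917, 88.09167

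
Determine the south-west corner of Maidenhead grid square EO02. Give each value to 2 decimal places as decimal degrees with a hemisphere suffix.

Field E=4, O=14: +4·20° lon, +14·10° lat → SW at lon -100°, lat 50°.
Square 0, 2: +0·2° lon, +2·1° lat → SW at lon -100°, lat 52°.
latitude 52.00° N, longitude 100.00° W.

52.00° N, 100.00° W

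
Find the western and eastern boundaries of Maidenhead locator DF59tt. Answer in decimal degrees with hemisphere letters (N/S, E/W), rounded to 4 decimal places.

Field D=3, F=5: +3·20° lon, +5·10° lat → SW at lon -120°, lat -40°.
Square 5, 9: +5·2° lon, +9·1° lat → SW at lon -110°, lat -31°.
Subsquare t=19, t=19: +19·0.0833333° lon, +19·0.0416667° lat → SW at lon -108.417°, lat -30.2083°.
Cell spans 0.0833333° lon × 0.0416667° lat.
west 108.4167° W, east 108.3333° W.

108.4167° W, 108.3333° W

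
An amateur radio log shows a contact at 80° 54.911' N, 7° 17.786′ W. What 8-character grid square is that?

Add 180° to longitude and 90° to latitude: 172.70357, 170.91518.
Field: 172.70357/20 → 8 → I, 170.91518/10 → 17 → R; chars IR.
Square: 12.70357/2 → 6, 0.91518/1 → 0; chars 60.
Subsquare: 0.70357/0.0833333 → 8 → i, 0.91518/0.0416667 → 21 → v; chars iv.
Extended square: 0.03690/0.00833333 → 4, 0.04018/0.00416667 → 9; chars 49.

IR60iv49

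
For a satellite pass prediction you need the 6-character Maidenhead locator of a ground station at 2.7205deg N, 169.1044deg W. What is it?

Shift to the Maidenhead origin (180°W, 90°S): lon 10.8956, lat 92.7205.
Field: 10.8956/20 → 0 → A, 92.7205/10 → 9 → J; chars AJ.
Square: 10.8956/2 → 5, 2.7205/1 → 2; chars 52.
Subsquare: 0.8956/0.0833333 → 10 → k, 0.7205/0.0416667 → 17 → r; chars kr.

AJ52kr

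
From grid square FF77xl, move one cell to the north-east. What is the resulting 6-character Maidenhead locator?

FF87am

Longitude subsquare x = 23; +1 → 24, wraps to 0 = a, carry into square.
Longitude square 7; +1 → 8.
Latitude subsquare l = 11; +1 → 12 = m.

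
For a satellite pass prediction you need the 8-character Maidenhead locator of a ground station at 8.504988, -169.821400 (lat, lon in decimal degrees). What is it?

Add 180° to longitude and 90° to latitude: 10.17860, 98.50499.
Field: lon ⌊10.17860/20⌋ = 0 → A; lat ⌊98.50499/10⌋ = 9 → J.
Square: lon ⌊10.17860/2⌋ = 5; lat ⌊8.50499/1⌋ = 8.
Subsquare: lon ⌊0.17860/0.0833333⌋ = 2 → c; lat ⌊0.50499/0.0416667⌋ = 12 → m.
Extended square: lon ⌊0.01193/0.00833333⌋ = 1; lat ⌊0.00499/0.00416667⌋ = 1.

AJ58cm11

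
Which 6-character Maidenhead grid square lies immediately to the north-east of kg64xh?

KG74ai

Longitude subsquare x = 23; +1 → 24, wraps to 0 = a, carry into square.
Longitude square 6; +1 → 7.
Latitude subsquare h = 7; +1 → 8 = i.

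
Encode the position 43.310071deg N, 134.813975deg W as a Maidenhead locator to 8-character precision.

CN23oh24

Shift to the Maidenhead origin (180°W, 90°S): lon 45.18603, lat 133.31007.
Field: lon ⌊45.18603/20⌋ = 2 → C; lat ⌊133.31007/10⌋ = 13 → N.
Square: lon ⌊5.18603/2⌋ = 2; lat ⌊3.31007/1⌋ = 3.
Subsquare: lon ⌊1.18603/0.0833333⌋ = 14 → o; lat ⌊0.31007/0.0416667⌋ = 7 → h.
Extended square: lon ⌊0.01936/0.00833333⌋ = 2; lat ⌊0.01840/0.00416667⌋ = 4.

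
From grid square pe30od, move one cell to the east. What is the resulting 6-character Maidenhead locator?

PE30pd

Longitude subsquare o = 14; +1 → 15 = p.
The latitude characters are unchanged.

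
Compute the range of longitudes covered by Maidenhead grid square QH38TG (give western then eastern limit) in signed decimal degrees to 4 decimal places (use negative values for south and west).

Field Q=16, H=7: +16·20° lon, +7·10° lat → SW at lon 140°, lat -20°.
Square 3, 8: +3·2° lon, +8·1° lat → SW at lon 146°, lat -12°.
Subsquare t=19, g=6: +19·0.0833333° lon, +6·0.0416667° lat → SW at lon 147.583°, lat -11.75°.
Cell spans 0.0833333° lon × 0.0416667° lat.
west 147.5833, east 147.6667.

147.5833, 147.6667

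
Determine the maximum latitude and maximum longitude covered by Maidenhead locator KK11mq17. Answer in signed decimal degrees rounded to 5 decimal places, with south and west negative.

Field K=10, K=10: +10·20° lon, +10·10° lat → SW at lon 20°, lat 10°.
Square 1, 1: +1·2° lon, +1·1° lat → SW at lon 22°, lat 11°.
Subsquare m=12, q=16: +12·0.0833333° lon, +16·0.0416667° lat → SW at lon 23°, lat 11.6667°.
Extended square 1, 7: +1·0.00833333° lon, +7·0.00416667° lat → SW at lon 23.0083°, lat 11.6958°.
Cell spans 0.00833333° lon × 0.00416667° lat. NE corner is SW corner plus one full cell.
latitude 11.70000, longitude 23.01667.

11.70000, 23.01667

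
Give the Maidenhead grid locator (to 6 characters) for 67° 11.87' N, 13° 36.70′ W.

IP37ee

Offset from 180°W / 90°S: lon 166.3883°, lat 157.1978°.
Field (20°×10°, letters A–R): lon ⌊166.3883/20⌋ = 8 → I; lat ⌊157.1978/10⌋ = 15 → P.
Square (2°×1°, digits 0–9): lon ⌊6.3883/2⌋ = 3; lat ⌊7.1978/1⌋ = 7.
Subsquare (5′×2.5′, letters a–x): lon ⌊0.3883/0.0833333⌋ = 4 → e; lat ⌊0.1978/0.0416667⌋ = 4 → e.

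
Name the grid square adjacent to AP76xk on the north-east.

Longitude subsquare x = 23; +1 → 24, wraps to 0 = a, carry into square.
Longitude square 7; +1 → 8.
Latitude subsquare k = 10; +1 → 11 = l.

AP86al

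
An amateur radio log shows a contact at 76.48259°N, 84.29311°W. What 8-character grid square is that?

EQ76ul45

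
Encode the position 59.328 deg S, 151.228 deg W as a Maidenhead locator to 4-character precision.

Offset from 180°W / 90°S: lon 28.77°, lat 30.67°.
Field: 28.77/20 → 1 → B, 30.67/10 → 3 → D; chars BD.
Square: 8.77/2 → 4, 0.67/1 → 0; chars 40.

BD40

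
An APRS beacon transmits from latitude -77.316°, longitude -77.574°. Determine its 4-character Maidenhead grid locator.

FB12

Offset from 180°W / 90°S: lon 102.43°, lat 12.68°.
Field: 102.43/20 → 5 → F, 12.68/10 → 1 → B; chars FB.
Square: 2.43/2 → 1, 2.68/1 → 2; chars 12.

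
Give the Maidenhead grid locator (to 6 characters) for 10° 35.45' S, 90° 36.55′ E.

Shift to the Maidenhead origin (180°W, 90°S): lon 270.6092, lat 79.4092.
Field: lon ⌊270.6092/20⌋ = 13 → N; lat ⌊79.4092/10⌋ = 7 → H.
Square: lon ⌊10.6092/2⌋ = 5; lat ⌊9.4092/1⌋ = 9.
Subsquare: lon ⌊0.6092/0.0833333⌋ = 7 → h; lat ⌊0.4092/0.0416667⌋ = 9 → j.

NH59hj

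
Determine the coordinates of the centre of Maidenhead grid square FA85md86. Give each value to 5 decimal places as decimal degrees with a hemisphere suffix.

Field F=5, A=0: +5·20° lon, +0·10° lat → SW at lon -80°, lat -90°.
Square 8, 5: +8·2° lon, +5·1° lat → SW at lon -64°, lat -85°.
Subsquare m=12, d=3: +12·0.0833333° lon, +3·0.0416667° lat → SW at lon -63°, lat -84.875°.
Extended square 8, 6: +8·0.00833333° lon, +6·0.00416667° lat → SW at lon -62.9333°, lat -84.85°.
Cell spans 0.00833333° lon × 0.00416667° lat. Centre is SW corner plus half of each.
latitude 84.84792° S, longitude 62.92917° W.

84.84792° S, 62.92917° W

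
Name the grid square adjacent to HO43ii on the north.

HO43ij

Latitude subsquare i = 8; +1 → 9 = j.
The longitude characters are unchanged.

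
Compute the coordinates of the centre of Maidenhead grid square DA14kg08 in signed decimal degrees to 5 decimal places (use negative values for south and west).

-85.71458, -117.16250

Field D=3, A=0: +3·20° lon, +0·10° lat → SW at lon -120°, lat -90°.
Square 1, 4: +1·2° lon, +4·1° lat → SW at lon -118°, lat -86°.
Subsquare k=10, g=6: +10·0.0833333° lon, +6·0.0416667° lat → SW at lon -117.167°, lat -85.75°.
Extended square 0, 8: +0·0.00833333° lon, +8·0.00416667° lat → SW at lon -117.167°, lat -85.7167°.
Cell spans 0.00833333° lon × 0.00416667° lat. Centre is SW corner plus half of each.
latitude -85.71458, longitude -117.16250.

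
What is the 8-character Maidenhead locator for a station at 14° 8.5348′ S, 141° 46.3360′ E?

QH05vu25

Add 180° to longitude and 90° to latitude: 321.77227, 75.85775.
Field: lon ⌊321.77227/20⌋ = 16 → Q; lat ⌊75.85775/10⌋ = 7 → H.
Square: lon ⌊1.77227/2⌋ = 0; lat ⌊5.85775/1⌋ = 5.
Subsquare: lon ⌊1.77227/0.0833333⌋ = 21 → v; lat ⌊0.85775/0.0416667⌋ = 20 → u.
Extended square: lon ⌊0.02227/0.00833333⌋ = 2; lat ⌊0.02442/0.00416667⌋ = 5.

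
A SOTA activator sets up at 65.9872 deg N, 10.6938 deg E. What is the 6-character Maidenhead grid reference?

Add 180° to longitude and 90° to latitude: 190.6938, 155.9872.
Field (20°×10°, letters A–R): 190.6938/20 → 9 → J, 155.9872/10 → 15 → P; chars JP.
Square (2°×1°, digits 0–9): 10.6938/2 → 5, 5.9872/1 → 5; chars 55.
Subsquare (5′×2.5′, letters a–x): 0.6938/0.0833333 → 8 → i, 0.9872/0.0416667 → 23 → x; chars ix.

JP55ix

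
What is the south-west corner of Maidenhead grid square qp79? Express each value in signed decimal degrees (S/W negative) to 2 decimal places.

Field Q=16, P=15: +16·20° lon, +15·10° lat → SW at lon 140°, lat 60°.
Square 7, 9: +7·2° lon, +9·1° lat → SW at lon 154°, lat 69°.
latitude 69.00, longitude 154.00.

69.00, 154.00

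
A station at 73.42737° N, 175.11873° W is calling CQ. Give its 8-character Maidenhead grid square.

AQ23kk52

Offset from 180°W / 90°S: lon 4.88127°, lat 163.42737°.
Field: 4.88127/20 → 0 → A, 163.42737/10 → 16 → Q; chars AQ.
Square: 4.88127/2 → 2, 3.42737/1 → 3; chars 23.
Subsquare: 0.88127/0.0833333 → 10 → k, 0.42737/0.0416667 → 10 → k; chars kk.
Extended square: 0.04794/0.00833333 → 5, 0.01070/0.00416667 → 2; chars 52.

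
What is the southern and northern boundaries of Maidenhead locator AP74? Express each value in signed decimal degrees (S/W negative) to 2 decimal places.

Field A=0, P=15: +0·20° lon, +15·10° lat → SW at lon -180°, lat 60°.
Square 7, 4: +7·2° lon, +4·1° lat → SW at lon -166°, lat 64°.
Cell spans 2° lon × 1° lat.
south 64.00, north 65.00.

64.00, 65.00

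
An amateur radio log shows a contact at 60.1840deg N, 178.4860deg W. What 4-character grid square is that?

AP00

Shift to the Maidenhead origin (180°W, 90°S): lon 1.51, lat 150.18.
Field (20°×10°, letters A–R): lon ⌊1.51/20⌋ = 0 → A; lat ⌊150.18/10⌋ = 15 → P.
Square (2°×1°, digits 0–9): lon ⌊1.51/2⌋ = 0; lat ⌊0.18/1⌋ = 0.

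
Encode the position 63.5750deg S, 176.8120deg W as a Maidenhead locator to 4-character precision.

Add 180° to longitude and 90° to latitude: 3.19, 26.42.
Field: lon ⌊3.19/20⌋ = 0 → A; lat ⌊26.42/10⌋ = 2 → C.
Square: lon ⌊3.19/2⌋ = 1; lat ⌊6.42/1⌋ = 6.

AC16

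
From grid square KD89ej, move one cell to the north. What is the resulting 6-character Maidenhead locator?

KD89ek

Latitude subsquare j = 9; +1 → 10 = k.
The longitude characters are unchanged.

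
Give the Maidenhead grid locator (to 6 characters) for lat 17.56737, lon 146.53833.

QK37gn

Offset from 180°W / 90°S: lon 326.5383°, lat 107.5674°.
Field: 326.5383/20 → 16 → Q, 107.5674/10 → 10 → K; chars QK.
Square: 6.5383/2 → 3, 7.5674/1 → 7; chars 37.
Subsquare: 0.5383/0.0833333 → 6 → g, 0.5674/0.0416667 → 13 → n; chars gn.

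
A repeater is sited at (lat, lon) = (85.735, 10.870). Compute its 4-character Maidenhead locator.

JR55

Shift to the Maidenhead origin (180°W, 90°S): lon 190.87, lat 175.74.
Field: 190.87/20 → 9 → J, 175.74/10 → 17 → R; chars JR.
Square: 10.87/2 → 5, 5.74/1 → 5; chars 55.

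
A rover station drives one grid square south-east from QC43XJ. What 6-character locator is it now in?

Longitude subsquare x = 23; +1 → 24, wraps to 0 = a, carry into square.
Longitude square 4; +1 → 5.
Latitude subsquare j = 9; −1 → 8 = i.

QC53ai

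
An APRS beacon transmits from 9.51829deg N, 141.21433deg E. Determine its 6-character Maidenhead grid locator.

QJ09om

Offset from 180°W / 90°S: lon 321.2143°, lat 99.5183°.
Field: 321.2143/20 → 16 → Q, 99.5183/10 → 9 → J; chars QJ.
Square: 1.2143/2 → 0, 9.5183/1 → 9; chars 09.
Subsquare: 1.2143/0.0833333 → 14 → o, 0.5183/0.0416667 → 12 → m; chars om.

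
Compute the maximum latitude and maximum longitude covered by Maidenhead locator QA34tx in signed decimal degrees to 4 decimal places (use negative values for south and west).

-85.0000, 147.6667

Field Q=16, A=0: +16·20° lon, +0·10° lat → SW at lon 140°, lat -90°.
Square 3, 4: +3·2° lon, +4·1° lat → SW at lon 146°, lat -86°.
Subsquare t=19, x=23: +19·0.0833333° lon, +23·0.0416667° lat → SW at lon 147.583°, lat -85.0417°.
Cell spans 0.0833333° lon × 0.0416667° lat. NE corner is SW corner plus one full cell.
latitude -85.0000, longitude 147.6667.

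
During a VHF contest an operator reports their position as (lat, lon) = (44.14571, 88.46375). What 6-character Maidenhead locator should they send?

NN44fd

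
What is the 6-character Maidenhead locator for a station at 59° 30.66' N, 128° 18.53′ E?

Offset from 180°W / 90°S: lon 308.3088°, lat 149.5110°.
Field: lon ⌊308.3088/20⌋ = 15 → P; lat ⌊149.5110/10⌋ = 14 → O.
Square: lon ⌊8.3088/2⌋ = 4; lat ⌊9.5110/1⌋ = 9.
Subsquare: lon ⌊0.3088/0.0833333⌋ = 3 → d; lat ⌊0.5110/0.0416667⌋ = 12 → m.

PO49dm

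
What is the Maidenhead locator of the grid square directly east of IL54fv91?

IL54gv01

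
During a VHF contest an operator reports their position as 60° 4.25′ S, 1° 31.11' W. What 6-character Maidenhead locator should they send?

IC99fw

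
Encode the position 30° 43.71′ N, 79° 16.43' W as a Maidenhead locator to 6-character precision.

FM00ir

Add 180° to longitude and 90° to latitude: 100.7262, 120.7285.
Field: 100.7262/20 → 5 → F, 120.7285/10 → 12 → M; chars FM.
Square: 0.7262/2 → 0, 0.7285/1 → 0; chars 00.
Subsquare: 0.7262/0.0833333 → 8 → i, 0.7285/0.0416667 → 17 → r; chars ir.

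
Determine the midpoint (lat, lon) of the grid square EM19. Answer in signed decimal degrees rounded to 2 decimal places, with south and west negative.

39.50, -97.00

Field E=4, M=12: +4·20° lon, +12·10° lat → SW at lon -100°, lat 30°.
Square 1, 9: +1·2° lon, +9·1° lat → SW at lon -98°, lat 39°.
Cell spans 2° lon × 1° lat. Centre is SW corner plus half of each.
latitude 39.50, longitude -97.00.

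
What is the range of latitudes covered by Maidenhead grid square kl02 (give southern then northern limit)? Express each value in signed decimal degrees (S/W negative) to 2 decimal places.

22.00, 23.00

Field K=10, L=11: +10·20° lon, +11·10° lat → SW at lon 20°, lat 20°.
Square 0, 2: +0·2° lon, +2·1° lat → SW at lon 20°, lat 22°.
Cell spans 2° lon × 1° lat.
south 22.00, north 23.00.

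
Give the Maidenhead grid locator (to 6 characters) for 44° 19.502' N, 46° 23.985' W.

Offset from 180°W / 90°S: lon 133.6003°, lat 134.3250°.
Field: 133.6003/20 → 6 → G, 134.3250/10 → 13 → N; chars GN.
Square: 13.6003/2 → 6, 4.3250/1 → 4; chars 64.
Subsquare: 1.6003/0.0833333 → 19 → t, 0.3250/0.0416667 → 7 → h; chars th.

GN64th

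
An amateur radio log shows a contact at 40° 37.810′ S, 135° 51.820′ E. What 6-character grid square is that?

Shift to the Maidenhead origin (180°W, 90°S): lon 315.8637, lat 49.3698.
Field: lon ⌊315.8637/20⌋ = 15 → P; lat ⌊49.3698/10⌋ = 4 → E.
Square: lon ⌊15.8637/2⌋ = 7; lat ⌊9.3698/1⌋ = 9.
Subsquare: lon ⌊1.8637/0.0833333⌋ = 22 → w; lat ⌊0.3698/0.0416667⌋ = 8 → i.

PE79wi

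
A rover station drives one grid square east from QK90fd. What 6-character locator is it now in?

QK90gd

Longitude subsquare f = 5; +1 → 6 = g.
The latitude characters are unchanged.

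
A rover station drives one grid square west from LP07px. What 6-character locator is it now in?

Longitude subsquare p = 15; −1 → 14 = o.
The latitude characters are unchanged.

LP07ox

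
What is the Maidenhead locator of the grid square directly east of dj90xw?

EJ00aw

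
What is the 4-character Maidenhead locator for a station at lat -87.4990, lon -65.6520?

Shift to the Maidenhead origin (180°W, 90°S): lon 114.35, lat 2.50.
Field: lon ⌊114.35/20⌋ = 5 → F; lat ⌊2.50/10⌋ = 0 → A.
Square: lon ⌊14.35/2⌋ = 7; lat ⌊2.50/1⌋ = 2.

FA72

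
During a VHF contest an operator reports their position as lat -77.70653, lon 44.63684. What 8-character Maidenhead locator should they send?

Add 180° to longitude and 90° to latitude: 224.63684, 12.29347.
Field (20°×10°, letters A–R): 224.63684/20 → 11 → L, 12.29347/10 → 1 → B; chars LB.
Square (2°×1°, digits 0–9): 4.63684/2 → 2, 2.29347/1 → 2; chars 22.
Subsquare (5′×2.5′, letters a–x): 0.63684/0.0833333 → 7 → h, 0.29347/0.0416667 → 7 → h; chars hh.
Extended square (30″×15″, digits 0–9): 0.05351/0.00833333 → 6, 0.00180/0.00416667 → 0; chars 60.

LB22hh60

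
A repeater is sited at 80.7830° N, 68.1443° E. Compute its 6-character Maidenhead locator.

Offset from 180°W / 90°S: lon 248.1443°, lat 170.7830°.
Field: lon ⌊248.1443/20⌋ = 12 → M; lat ⌊170.7830/10⌋ = 17 → R.
Square: lon ⌊8.1443/2⌋ = 4; lat ⌊0.7830/1⌋ = 0.
Subsquare: lon ⌊0.1443/0.0833333⌋ = 1 → b; lat ⌊0.7830/0.0416667⌋ = 18 → s.

MR40bs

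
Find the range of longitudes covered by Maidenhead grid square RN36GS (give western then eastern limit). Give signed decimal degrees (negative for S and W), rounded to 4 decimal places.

Field R=17, N=13: +17·20° lon, +13·10° lat → SW at lon 160°, lat 40°.
Square 3, 6: +3·2° lon, +6·1° lat → SW at lon 166°, lat 46°.
Subsquare g=6, s=18: +6·0.0833333° lon, +18·0.0416667° lat → SW at lon 166.5°, lat 46.75°.
Cell spans 0.0833333° lon × 0.0416667° lat.
west 166.5000, east 166.5833.

166.5000, 166.5833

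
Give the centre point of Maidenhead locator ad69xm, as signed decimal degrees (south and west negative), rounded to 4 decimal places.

Field A=0, D=3: +0·20° lon, +3·10° lat → SW at lon -180°, lat -60°.
Square 6, 9: +6·2° lon, +9·1° lat → SW at lon -168°, lat -51°.
Subsquare x=23, m=12: +23·0.0833333° lon, +12·0.0416667° lat → SW at lon -166.083°, lat -50.5°.
Cell spans 0.0833333° lon × 0.0416667° lat. Centre is SW corner plus half of each.
latitude -50.4792, longitude -166.0417.

-50.4792, -166.0417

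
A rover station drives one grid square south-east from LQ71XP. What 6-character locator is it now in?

LQ81ao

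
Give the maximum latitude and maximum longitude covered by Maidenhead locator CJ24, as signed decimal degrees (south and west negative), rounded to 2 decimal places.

5.00, -134.00

Field C=2, J=9: +2·20° lon, +9·10° lat → SW at lon -140°, lat 0°.
Square 2, 4: +2·2° lon, +4·1° lat → SW at lon -136°, lat 4°.
Cell spans 2° lon × 1° lat. NE corner is SW corner plus one full cell.
latitude 5.00, longitude -134.00.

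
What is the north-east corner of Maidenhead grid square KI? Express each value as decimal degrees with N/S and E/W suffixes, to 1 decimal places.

0.0° N, 40.0° E

Field K=10, I=8: +10·20° lon, +8·10° lat → SW at lon 20°, lat -10°.
Cell spans 20° lon × 10° lat. NE corner is SW corner plus one full cell.
latitude 0.0° N, longitude 40.0° E.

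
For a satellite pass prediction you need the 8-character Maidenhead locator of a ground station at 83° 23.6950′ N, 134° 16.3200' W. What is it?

Offset from 180°W / 90°S: lon 45.72800°, lat 173.39492°.
Field: 45.72800/20 → 2 → C, 173.39492/10 → 17 → R; chars CR.
Square: 5.72800/2 → 2, 3.39492/1 → 3; chars 23.
Subsquare: 1.72800/0.0833333 → 20 → u, 0.39492/0.0416667 → 9 → j; chars uj.
Extended square: 0.06133/0.00833333 → 7, 0.01992/0.00416667 → 4; chars 74.

CR23uj74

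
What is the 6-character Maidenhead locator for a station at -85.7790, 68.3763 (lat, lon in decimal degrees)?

Add 180° to longitude and 90° to latitude: 248.3763, 4.2210.
Field (20°×10°, letters A–R): 248.3763/20 → 12 → M, 4.2210/10 → 0 → A; chars MA.
Square (2°×1°, digits 0–9): 8.3763/2 → 4, 4.2210/1 → 4; chars 44.
Subsquare (5′×2.5′, letters a–x): 0.3763/0.0833333 → 4 → e, 0.2210/0.0416667 → 5 → f; chars ef.

MA44ef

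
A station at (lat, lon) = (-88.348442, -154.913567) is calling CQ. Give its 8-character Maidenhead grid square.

Offset from 180°W / 90°S: lon 25.08643°, lat 1.65156°.
Field: lon ⌊25.08643/20⌋ = 1 → B; lat ⌊1.65156/10⌋ = 0 → A.
Square: lon ⌊5.08643/2⌋ = 2; lat ⌊1.65156/1⌋ = 1.
Subsquare: lon ⌊1.08643/0.0833333⌋ = 13 → n; lat ⌊0.65156/0.0416667⌋ = 15 → p.
Extended square: lon ⌊0.00310/0.00833333⌋ = 0; lat ⌊0.02656/0.00416667⌋ = 6.

BA21np06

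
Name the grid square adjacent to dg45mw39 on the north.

DG45mx30

Latitude extended square 9; +1 → 10, wraps to 0, carry into subsquare.
Latitude subsquare w = 22; +1 → 23 = x.
The longitude characters are unchanged.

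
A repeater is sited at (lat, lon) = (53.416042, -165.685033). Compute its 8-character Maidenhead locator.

AO73dj79

Offset from 180°W / 90°S: lon 14.31497°, lat 143.41604°.
Field: lon ⌊14.31497/20⌋ = 0 → A; lat ⌊143.41604/10⌋ = 14 → O.
Square: lon ⌊14.31497/2⌋ = 7; lat ⌊3.41604/1⌋ = 3.
Subsquare: lon ⌊0.31497/0.0833333⌋ = 3 → d; lat ⌊0.41604/0.0416667⌋ = 9 → j.
Extended square: lon ⌊0.06497/0.00833333⌋ = 7; lat ⌊0.04104/0.00416667⌋ = 9.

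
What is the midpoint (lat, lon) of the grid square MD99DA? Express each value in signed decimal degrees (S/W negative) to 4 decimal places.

Field M=12, D=3: +12·20° lon, +3·10° lat → SW at lon 60°, lat -60°.
Square 9, 9: +9·2° lon, +9·1° lat → SW at lon 78°, lat -51°.
Subsquare d=3, a=0: +3·0.0833333° lon, +0·0.0416667° lat → SW at lon 78.25°, lat -51°.
Cell spans 0.0833333° lon × 0.0416667° lat. Centre is SW corner plus half of each.
latitude -50.9792, longitude 78.2917.

-50.9792, 78.2917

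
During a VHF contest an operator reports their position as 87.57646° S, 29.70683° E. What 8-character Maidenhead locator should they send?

KA42uk41

Shift to the Maidenhead origin (180°W, 90°S): lon 209.70683, lat 2.42354.
Field (20°×10°, letters A–R): lon ⌊209.70683/20⌋ = 10 → K; lat ⌊2.42354/10⌋ = 0 → A.
Square (2°×1°, digits 0–9): lon ⌊9.70683/2⌋ = 4; lat ⌊2.42354/1⌋ = 2.
Subsquare (5′×2.5′, letters a–x): lon ⌊1.70683/0.0833333⌋ = 20 → u; lat ⌊0.42354/0.0416667⌋ = 10 → k.
Extended square (30″×15″, digits 0–9): lon ⌊0.04016/0.00833333⌋ = 4; lat ⌊0.00687/0.00416667⌋ = 1.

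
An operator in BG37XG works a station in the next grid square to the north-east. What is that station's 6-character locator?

BG47ah

Longitude subsquare x = 23; +1 → 24, wraps to 0 = a, carry into square.
Longitude square 3; +1 → 4.
Latitude subsquare g = 6; +1 → 7 = h.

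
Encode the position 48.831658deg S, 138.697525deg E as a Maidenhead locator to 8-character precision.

PE91ie30

Offset from 180°W / 90°S: lon 318.69753°, lat 41.16834°.
Field: 318.69753/20 → 15 → P, 41.16834/10 → 4 → E; chars PE.
Square: 18.69753/2 → 9, 1.16834/1 → 1; chars 91.
Subsquare: 0.69753/0.0833333 → 8 → i, 0.16834/0.0416667 → 4 → e; chars ie.
Extended square: 0.03086/0.00833333 → 3, 0.00168/0.00416667 → 0; chars 30.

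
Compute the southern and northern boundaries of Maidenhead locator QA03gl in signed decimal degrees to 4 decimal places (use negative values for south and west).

-86.5417, -86.5000

Field Q=16, A=0: +16·20° lon, +0·10° lat → SW at lon 140°, lat -90°.
Square 0, 3: +0·2° lon, +3·1° lat → SW at lon 140°, lat -87°.
Subsquare g=6, l=11: +6·0.0833333° lon, +11·0.0416667° lat → SW at lon 140.5°, lat -86.5417°.
Cell spans 0.0833333° lon × 0.0416667° lat.
south -86.5417, north -86.5000.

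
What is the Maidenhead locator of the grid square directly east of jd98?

KD08

Longitude square 9; +1 → 10, wraps to 0, carry into field.
Longitude field J = 9; +1 → 10 = K.
The latitude characters are unchanged.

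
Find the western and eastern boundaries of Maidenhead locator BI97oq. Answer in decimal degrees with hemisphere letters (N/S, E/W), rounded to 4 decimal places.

Field B=1, I=8: +1·20° lon, +8·10° lat → SW at lon -160°, lat -10°.
Square 9, 7: +9·2° lon, +7·1° lat → SW at lon -142°, lat -3°.
Subsquare o=14, q=16: +14·0.0833333° lon, +16·0.0416667° lat → SW at lon -140.833°, lat -2.33333°.
Cell spans 0.0833333° lon × 0.0416667° lat.
west 140.8333° W, east 140.7500° W.

140.8333° W, 140.7500° W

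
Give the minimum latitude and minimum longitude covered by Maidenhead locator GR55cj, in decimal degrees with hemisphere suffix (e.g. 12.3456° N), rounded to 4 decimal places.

85.3750° N, 49.8333° W

Field G=6, R=17: +6·20° lon, +17·10° lat → SW at lon -60°, lat 80°.
Square 5, 5: +5·2° lon, +5·1° lat → SW at lon -50°, lat 85°.
Subsquare c=2, j=9: +2·0.0833333° lon, +9·0.0416667° lat → SW at lon -49.8333°, lat 85.375°.
latitude 85.3750° N, longitude 49.8333° W.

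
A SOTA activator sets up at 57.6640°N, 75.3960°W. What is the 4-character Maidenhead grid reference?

FO27

Offset from 180°W / 90°S: lon 104.60°, lat 147.66°.
Field (20°×10°, letters A–R): 104.60/20 → 5 → F, 147.66/10 → 14 → O; chars FO.
Square (2°×1°, digits 0–9): 4.60/2 → 2, 7.66/1 → 7; chars 27.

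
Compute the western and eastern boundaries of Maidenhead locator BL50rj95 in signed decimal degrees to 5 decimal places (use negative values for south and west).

-148.50833, -148.50000

Field B=1, L=11: +1·20° lon, +11·10° lat → SW at lon -160°, lat 20°.
Square 5, 0: +5·2° lon, +0·1° lat → SW at lon -150°, lat 20°.
Subsquare r=17, j=9: +17·0.0833333° lon, +9·0.0416667° lat → SW at lon -148.583°, lat 20.375°.
Extended square 9, 5: +9·0.00833333° lon, +5·0.00416667° lat → SW at lon -148.508°, lat 20.3958°.
Cell spans 0.00833333° lon × 0.00416667° lat.
west -148.50833, east -148.50000.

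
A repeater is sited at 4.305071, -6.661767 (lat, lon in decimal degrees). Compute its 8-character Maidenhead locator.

Offset from 180°W / 90°S: lon 173.33823°, lat 94.30507°.
Field: 173.33823/20 → 8 → I, 94.30507/10 → 9 → J; chars IJ.
Square: 13.33823/2 → 6, 4.30507/1 → 4; chars 64.
Subsquare: 1.33823/0.0833333 → 16 → q, 0.30507/0.0416667 → 7 → h; chars qh.
Extended square: 0.00490/0.00833333 → 0, 0.01340/0.00416667 → 3; chars 03.

IJ64qh03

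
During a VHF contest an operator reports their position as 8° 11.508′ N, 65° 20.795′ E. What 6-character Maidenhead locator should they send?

MJ28qe

Shift to the Maidenhead origin (180°W, 90°S): lon 245.3466, lat 98.1918.
Field: 245.3466/20 → 12 → M, 98.1918/10 → 9 → J; chars MJ.
Square: 5.3466/2 → 2, 8.1918/1 → 8; chars 28.
Subsquare: 1.3466/0.0833333 → 16 → q, 0.1918/0.0416667 → 4 → e; chars qe.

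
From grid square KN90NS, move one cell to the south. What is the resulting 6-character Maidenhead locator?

KN90nr

Latitude subsquare s = 18; −1 → 17 = r.
The longitude characters are unchanged.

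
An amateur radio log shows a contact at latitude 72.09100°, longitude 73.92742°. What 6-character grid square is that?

MQ62xc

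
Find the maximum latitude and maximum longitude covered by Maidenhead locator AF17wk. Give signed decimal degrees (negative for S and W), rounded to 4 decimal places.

-32.5417, -176.0833

Field A=0, F=5: +0·20° lon, +5·10° lat → SW at lon -180°, lat -40°.
Square 1, 7: +1·2° lon, +7·1° lat → SW at lon -178°, lat -33°.
Subsquare w=22, k=10: +22·0.0833333° lon, +10·0.0416667° lat → SW at lon -176.167°, lat -32.5833°.
Cell spans 0.0833333° lon × 0.0416667° lat. NE corner is SW corner plus one full cell.
latitude -32.5417, longitude -176.0833.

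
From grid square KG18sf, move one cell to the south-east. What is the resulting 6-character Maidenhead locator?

KG18te

Longitude subsquare s = 18; +1 → 19 = t.
Latitude subsquare f = 5; −1 → 4 = e.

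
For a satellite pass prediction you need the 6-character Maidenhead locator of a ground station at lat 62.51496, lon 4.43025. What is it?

Offset from 180°W / 90°S: lon 184.4303°, lat 152.5150°.
Field: 184.4303/20 → 9 → J, 152.5150/10 → 15 → P; chars JP.
Square: 4.4303/2 → 2, 2.5150/1 → 2; chars 22.
Subsquare: 0.4303/0.0833333 → 5 → f, 0.5150/0.0416667 → 12 → m; chars fm.

JP22fm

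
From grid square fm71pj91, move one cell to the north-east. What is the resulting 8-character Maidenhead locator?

Longitude extended square 9; +1 → 10, wraps to 0, carry into subsquare.
Longitude subsquare p = 15; +1 → 16 = q.
Latitude extended square 1; +1 → 2.

FM71qj02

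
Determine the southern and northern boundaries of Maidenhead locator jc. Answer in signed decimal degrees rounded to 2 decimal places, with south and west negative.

-70.00, -60.00

Field J=9, C=2: +9·20° lon, +2·10° lat → SW at lon 0°, lat -70°.
Cell spans 20° lon × 10° lat.
south -70.00, north -60.00.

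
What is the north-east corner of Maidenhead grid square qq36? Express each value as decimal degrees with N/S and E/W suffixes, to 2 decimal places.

Field Q=16, Q=16: +16·20° lon, +16·10° lat → SW at lon 140°, lat 70°.
Square 3, 6: +3·2° lon, +6·1° lat → SW at lon 146°, lat 76°.
Cell spans 2° lon × 1° lat. NE corner is SW corner plus one full cell.
latitude 77.00° N, longitude 148.00° E.

77.00° N, 148.00° E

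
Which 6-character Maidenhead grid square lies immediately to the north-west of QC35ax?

QC26xa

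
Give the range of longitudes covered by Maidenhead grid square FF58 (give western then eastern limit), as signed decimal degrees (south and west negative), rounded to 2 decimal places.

Field F=5, F=5: +5·20° lon, +5·10° lat → SW at lon -80°, lat -40°.
Square 5, 8: +5·2° lon, +8·1° lat → SW at lon -70°, lat -32°.
Cell spans 2° lon × 1° lat.
west -70.00, east -68.00.

-70.00, -68.00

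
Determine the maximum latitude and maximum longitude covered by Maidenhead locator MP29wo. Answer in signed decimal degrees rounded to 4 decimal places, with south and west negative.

69.6250, 65.9167

Field M=12, P=15: +12·20° lon, +15·10° lat → SW at lon 60°, lat 60°.
Square 2, 9: +2·2° lon, +9·1° lat → SW at lon 64°, lat 69°.
Subsquare w=22, o=14: +22·0.0833333° lon, +14·0.0416667° lat → SW at lon 65.8333°, lat 69.5833°.
Cell spans 0.0833333° lon × 0.0416667° lat. NE corner is SW corner plus one full cell.
latitude 69.6250, longitude 65.9167.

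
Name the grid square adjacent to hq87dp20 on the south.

HQ87do29

Latitude extended square 0; −1 → -1, wraps to 9, carry into subsquare.
Latitude subsquare p = 15; −1 → 14 = o.
The longitude characters are unchanged.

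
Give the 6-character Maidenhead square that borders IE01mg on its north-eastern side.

Longitude subsquare m = 12; +1 → 13 = n.
Latitude subsquare g = 6; +1 → 7 = h.

IE01nh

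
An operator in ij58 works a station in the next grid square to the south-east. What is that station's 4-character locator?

Longitude square 5; +1 → 6.
Latitude square 8; −1 → 7.

IJ67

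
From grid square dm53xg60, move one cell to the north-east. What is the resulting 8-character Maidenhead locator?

DM53xg71

Longitude extended square 6; +1 → 7.
Latitude extended square 0; +1 → 1.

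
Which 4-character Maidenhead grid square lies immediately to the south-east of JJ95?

Longitude square 9; +1 → 10, wraps to 0, carry into field.
Longitude field J = 9; +1 → 10 = K.
Latitude square 5; −1 → 4.

KJ04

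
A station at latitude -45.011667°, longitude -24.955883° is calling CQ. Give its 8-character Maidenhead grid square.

HE74mx57

Shift to the Maidenhead origin (180°W, 90°S): lon 155.04412, lat 44.98833.
Field: 155.04412/20 → 7 → H, 44.98833/10 → 4 → E; chars HE.
Square: 15.04412/2 → 7, 4.98833/1 → 4; chars 74.
Subsquare: 1.04412/0.0833333 → 12 → m, 0.98833/0.0416667 → 23 → x; chars mx.
Extended square: 0.04412/0.00833333 → 5, 0.03000/0.00416667 → 7; chars 57.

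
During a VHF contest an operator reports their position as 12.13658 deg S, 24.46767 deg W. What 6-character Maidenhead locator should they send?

Offset from 180°W / 90°S: lon 155.5323°, lat 77.8634°.
Field: lon ⌊155.5323/20⌋ = 7 → H; lat ⌊77.8634/10⌋ = 7 → H.
Square: lon ⌊15.5323/2⌋ = 7; lat ⌊7.8634/1⌋ = 7.
Subsquare: lon ⌊1.5323/0.0833333⌋ = 18 → s; lat ⌊0.8634/0.0416667⌋ = 20 → u.

HH77su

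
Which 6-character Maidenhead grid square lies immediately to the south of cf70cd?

CF70cc

Latitude subsquare d = 3; −1 → 2 = c.
The longitude characters are unchanged.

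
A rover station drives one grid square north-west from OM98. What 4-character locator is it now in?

Longitude square 9; −1 → 8.
Latitude square 8; +1 → 9.

OM89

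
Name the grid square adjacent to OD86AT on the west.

OD76xt

Longitude subsquare a = 0; −1 → -1, wraps to 23 = x, carry into square.
Longitude square 8; −1 → 7.
The latitude characters are unchanged.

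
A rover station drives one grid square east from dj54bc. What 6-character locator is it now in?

Longitude subsquare b = 1; +1 → 2 = c.
The latitude characters are unchanged.

DJ54cc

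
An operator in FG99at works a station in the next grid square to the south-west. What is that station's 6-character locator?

FG89xs

Longitude subsquare a = 0; −1 → -1, wraps to 23 = x, carry into square.
Longitude square 9; −1 → 8.
Latitude subsquare t = 19; −1 → 18 = s.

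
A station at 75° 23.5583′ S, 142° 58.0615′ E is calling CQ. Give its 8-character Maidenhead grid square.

Offset from 180°W / 90°S: lon 322.96769°, lat 14.60736°.
Field (20°×10°, letters A–R): 322.96769/20 → 16 → Q, 14.60736/10 → 1 → B; chars QB.
Square (2°×1°, digits 0–9): 2.96769/2 → 1, 4.60736/1 → 4; chars 14.
Subsquare (5′×2.5′, letters a–x): 0.96769/0.0833333 → 11 → l, 0.60736/0.0416667 → 14 → o; chars lo.
Extended square (30″×15″, digits 0–9): 0.05103/0.00833333 → 6, 0.02403/0.00416667 → 5; chars 65.

QB14lo65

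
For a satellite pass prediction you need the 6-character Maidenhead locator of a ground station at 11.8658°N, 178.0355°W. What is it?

AK01xu

Add 180° to longitude and 90° to latitude: 1.9645, 101.8658.
Field: 1.9645/20 → 0 → A, 101.8658/10 → 10 → K; chars AK.
Square: 1.9645/2 → 0, 1.8658/1 → 1; chars 01.
Subsquare: 1.9645/0.0833333 → 23 → x, 0.8658/0.0416667 → 20 → u; chars xu.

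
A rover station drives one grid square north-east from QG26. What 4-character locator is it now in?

QG37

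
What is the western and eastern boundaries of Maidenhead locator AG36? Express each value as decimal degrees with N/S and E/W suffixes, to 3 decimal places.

174.000° W, 172.000° W

Field A=0, G=6: +0·20° lon, +6·10° lat → SW at lon -180°, lat -30°.
Square 3, 6: +3·2° lon, +6·1° lat → SW at lon -174°, lat -24°.
Cell spans 2° lon × 1° lat.
west 174.000° W, east 172.000° W.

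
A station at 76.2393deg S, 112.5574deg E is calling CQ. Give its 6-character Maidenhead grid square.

OB63gs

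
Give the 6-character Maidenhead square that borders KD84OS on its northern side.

Latitude subsquare s = 18; +1 → 19 = t.
The longitude characters are unchanged.

KD84ot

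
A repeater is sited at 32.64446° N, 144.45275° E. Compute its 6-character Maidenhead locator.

QM22fp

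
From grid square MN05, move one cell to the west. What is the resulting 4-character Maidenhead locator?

LN95

Longitude square 0; −1 → -1, wraps to 9, carry into field.
Longitude field M = 12; −1 → 11 = L.
The latitude characters are unchanged.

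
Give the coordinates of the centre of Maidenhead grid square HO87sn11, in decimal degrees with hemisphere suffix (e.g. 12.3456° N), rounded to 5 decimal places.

57.54792° N, 22.48750° W

Field H=7, O=14: +7·20° lon, +14·10° lat → SW at lon -40°, lat 50°.
Square 8, 7: +8·2° lon, +7·1° lat → SW at lon -24°, lat 57°.
Subsquare s=18, n=13: +18·0.0833333° lon, +13·0.0416667° lat → SW at lon -22.5°, lat 57.5417°.
Extended square 1, 1: +1·0.00833333° lon, +1·0.00416667° lat → SW at lon -22.4917°, lat 57.5458°.
Cell spans 0.00833333° lon × 0.00416667° lat. Centre is SW corner plus half of each.
latitude 57.54792° N, longitude 22.48750° W.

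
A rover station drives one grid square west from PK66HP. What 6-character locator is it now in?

PK66gp

Longitude subsquare h = 7; −1 → 6 = g.
The latitude characters are unchanged.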